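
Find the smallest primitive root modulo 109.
p - 1 = 108 has prime divisors 2, 3. h is a primitive root mod 109 iff h^(108/q) ≢ 1 (mod 109) for each such q.
h = 2: 2^54 ≡ 108, 2^36 ≡ 1 (mod 109); 2^36 ≡ 1, so not a primitive root.
h = 3: 3^54 ≡ 1, 3^36 ≡ 63 (mod 109); 3^54 ≡ 1, so not a primitive root.
h = 4: 4^54 ≡ 1, 4^36 ≡ 1 (mod 109); 4^54 ≡ 1, so not a primitive root.
h = 5: 5^54 ≡ 1, 5^36 ≡ 63 (mod 109); 5^54 ≡ 1, so not a primitive root.
h = 6: 6^54 ≡ 108, 6^36 ≡ 63 (mod 109); none is 1, so 6 has order 108 and is a primitive root.
The smallest primitive root mod 109 is g = 6.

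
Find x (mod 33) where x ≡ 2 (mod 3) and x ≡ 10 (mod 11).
M = 3 × 11 = 33. M₁ = 11, y₁ ≡ 2 (mod 3). M₂ = 3, y₂ ≡ 4 (mod 11). x = 2×11×2 + 10×3×4 ≡ 32 (mod 33)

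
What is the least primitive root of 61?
2

A primitive root g modulo p has order p-1 = 60
Prime divisors of 60: [2, 3, 5]
g is a primitive root iff g^(60/q) ≢ 1 (mod 61) for each prime divisor q
Testing small values:
  g = 2: 2^30 ≡ 60, 2^20 ≡ 47, 2^12 ≡ 9 (mod 61) → none is 1, primitive root!
The smallest primitive root is 2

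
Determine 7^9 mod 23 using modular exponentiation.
9 = 8 + 1 (binary 1001). Repeated squaring mod 23: 7^1 ≡ 7; 7^2 ≡ 7² = 49 ≡ 3; 7^4 ≡ 3² = 9 ≡ 9; 7^8 ≡ 9² = 81 ≡ 12. Multiply: 7^9 = 7^8 × 7^1 ≡ 12 × 7 (mod 23): 12 × 7 = 84 ≡ 15. So 7^9 ≡ 15 (mod 23).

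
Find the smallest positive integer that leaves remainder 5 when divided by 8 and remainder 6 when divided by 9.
M = 8 × 9 = 72. M₁ = 9, y₁ ≡ 1 (mod 8). M₂ = 8, y₂ ≡ 8 (mod 9). n = 5×9×1 + 6×8×8 ≡ 69 (mod 72). The smallest positive such number is 69.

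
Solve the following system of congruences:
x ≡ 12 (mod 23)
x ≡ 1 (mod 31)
311

Using the Chinese Remainder Theorem:
M = product of moduli = 713
For equation 1: M_1 = 31, 31 ≡ 8 (mod 23), inverse of 31 mod 23 is 3 (check: 8 × 3 = 24 ≡ 1 (mod 23))
For equation 2: M_2 = 23, 23 ≡ 23 (mod 31), inverse of 23 mod 31 is 27 (check: 23 × 27 = 621 ≡ 1 (mod 31))
Combine: x ≡ Σ r_i×M_i×(M_i⁻¹ mod m_i) = 12×31×3 + 1×23×27 = 1116 + 621 = 1737
1737 mod 713 = 311
x ≡ 311 (mod 713)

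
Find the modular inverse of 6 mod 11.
6^(-1) ≡ 2 (mod 11). Verification: 6 × 2 = 12 ≡ 1 (mod 11)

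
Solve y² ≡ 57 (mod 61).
The square roots of 57 mod 61 are 22 and 39. Verify: 22² = 484 ≡ 57 (mod 61)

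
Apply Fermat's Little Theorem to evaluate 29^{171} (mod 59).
51

By Fermat's Little Theorem, a^(p-1) ≡ 1 (mod p) for prime p and gcd(a, p) = 1
Here p = 59, so 29^58 ≡ 1 (mod 59)
We can reduce the exponent: 171 mod 58 = 55
So 29^171 ≡ 29^55 (mod 59)
Computing: 29^55 mod 59 = 51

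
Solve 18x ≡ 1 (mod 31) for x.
18^(-1) ≡ 19 (mod 31). Verification: 18 × 19 = 342 ≡ 1 (mod 31)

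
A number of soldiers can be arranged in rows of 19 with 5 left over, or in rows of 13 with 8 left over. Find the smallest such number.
M = 19 × 13 = 247. M₁ = 13, y₁ ≡ 3 (mod 19). M₂ = 19, y₂ ≡ 11 (mod 13). x = 5×13×3 + 8×19×11 ≡ 138 (mod 247). The smallest positive such number is 138.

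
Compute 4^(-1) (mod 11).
4^(-1) ≡ 3 (mod 11). Verification: 4 × 3 = 12 ≡ 1 (mod 11)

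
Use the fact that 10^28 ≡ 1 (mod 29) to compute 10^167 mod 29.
By Fermat: 10^{28} ≡ 1 (mod 29). 167 ≡ 27 (mod 28). So 10^{167} ≡ 10^{27} ≡ 3 (mod 29)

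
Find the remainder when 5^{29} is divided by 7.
By Fermat: 5^{6} ≡ 1 (mod 7). 29 = 4×6 + 5. So 5^{29} ≡ 5^{5} ≡ 3 (mod 7)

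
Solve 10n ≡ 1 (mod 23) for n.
7

Using Extended Euclidean Algorithm:
gcd(10, 23) = 1
Bezout coefficients: 10 × 7 + 23 × -3 = 1
So 10 × 7 ≡ 1 (mod 23)
The inverse is 7 mod 23 = 7
Verification: 10 × 7 = 70 = 3 × 23 + 1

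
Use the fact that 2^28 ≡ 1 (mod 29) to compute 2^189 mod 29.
By Fermat: 2^{28} ≡ 1 (mod 29). 189 = 6×28 + 21. So 2^{189} ≡ 2^{21} ≡ 17 (mod 29)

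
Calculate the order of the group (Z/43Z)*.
42

Prime factorization: 43 = 43
Using the formula φ(n) = n × Π(1 - 1/p) for each prime factor p:
φ(43) = 43 × (1 - 1/43)
φ(43) = 42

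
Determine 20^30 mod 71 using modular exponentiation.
Using repeated squaring. 30 = 16 + 8 + 4 + 2 (binary 11110). Repeated squaring mod 71: 20^1 ≡ 20; 20^2 ≡ 20² = 400 ≡ 45; 20^4 ≡ 45² = 2025 ≡ 37; 20^8 ≡ 37² = 1369 ≡ 20; 20^16 ≡ 20² = 400 ≡ 45. Multiply: 20^30 = 20^16 × 20^8 × 20^4 × 20^2 ≡ 45 × 20 × 37 × 45 (mod 71): 45 × 20 = 900 ≡ 48; 48 × 37 = 1776 ≡ 1; 1 × 45 = 45 ≡ 45. So 20^30 ≡ 45 (mod 71).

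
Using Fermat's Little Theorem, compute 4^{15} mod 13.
12

By Fermat's Little Theorem, a^(p-1) ≡ 1 (mod p) for prime p and gcd(a, p) = 1
Here p = 13, so 4^12 ≡ 1 (mod 13)
We can reduce the exponent: 15 mod 12 = 3
So 4^15 ≡ 4^3 (mod 13)
Computing: 4^3 mod 13 = 12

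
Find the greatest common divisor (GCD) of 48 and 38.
2

Using the Euclidean algorithm:
48 = 1 × 38 + 10
38 = 3 × 10 + 8
10 = 1 × 8 + 2
8 = 4 × 2 + 0

GCD(48, 38) = 2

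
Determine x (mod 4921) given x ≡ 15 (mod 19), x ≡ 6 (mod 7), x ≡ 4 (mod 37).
300

Using the Chinese Remainder Theorem:
M = product of moduli = 4921
For equation 1: M_1 = 259, 259 ≡ 12 (mod 19), inverse of 259 mod 19 is 8 (check: 12 × 8 = 96 ≡ 1 (mod 19))
For equation 2: M_2 = 703, 703 ≡ 3 (mod 7), inverse of 703 mod 7 is 5 (check: 3 × 5 = 15 ≡ 1 (mod 7))
For equation 3: M_3 = 133, 133 ≡ 22 (mod 37), inverse of 133 mod 37 is 32 (check: 22 × 32 = 704 ≡ 1 (mod 37))
Combine: x ≡ Σ r_i×M_i×(M_i⁻¹ mod m_i) = 15×259×8 + 6×703×5 + 4×133×32 = 31080 + 21090 + 17024 = 69194
69194 mod 4921 = 300
x ≡ 300 (mod 4921)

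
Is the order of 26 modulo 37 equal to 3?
Yes, ord_37(26) = 3.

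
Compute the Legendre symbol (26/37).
(26/37) = 26^{18} mod 37 = 1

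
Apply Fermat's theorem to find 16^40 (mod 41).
By Fermat's Little Theorem, 16^{40} ≡ 1 (mod 41) since 41 is prime and gcd(16, 41) = 1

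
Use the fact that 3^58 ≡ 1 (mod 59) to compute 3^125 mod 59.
By Fermat: 3^{58} ≡ 1 (mod 59). 125 = 2×58 + 9. So 3^{125} ≡ 3^{9} ≡ 36 (mod 59)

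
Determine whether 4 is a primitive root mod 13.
p - 1 = 12 has prime divisors 2, 3. Check 4^(12/q) mod 13 for each: 4^(12/2) = 4^6 ≡ 1, 4^(12/3) = 4^4 ≡ 9 (mod 13). Since 4^6 ≡ 1 (mod 13), the order of 4 divides 6 (in fact the order is 6) ≠ 12, so it is not a primitive root.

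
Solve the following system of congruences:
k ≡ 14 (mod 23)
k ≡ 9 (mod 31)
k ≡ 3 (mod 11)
7604

Using the Chinese Remainder Theorem:
M = product of moduli = 7843
For equation 1: M_1 = 341, 341 ≡ 19 (mod 23), inverse of 341 mod 23 is 17 (check: 19 × 17 = 323 ≡ 1 (mod 23))
For equation 2: M_2 = 253, 253 ≡ 5 (mod 31), inverse of 253 mod 31 is 25 (check: 5 × 25 = 125 ≡ 1 (mod 31))
For equation 3: M_3 = 713, 713 ≡ 9 (mod 11), inverse of 713 mod 11 is 5 (check: 9 × 5 = 45 ≡ 1 (mod 11))
Combine: k ≡ Σ r_i×M_i×(M_i⁻¹ mod m_i) = 14×341×17 + 9×253×25 + 3×713×5 = 81158 + 56925 + 10695 = 148778
148778 mod 7843 = 7604
k ≡ 7604 (mod 7843)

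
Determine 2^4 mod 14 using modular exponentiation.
4 = 4 (binary 100). Repeated squaring mod 14: 2^1 ≡ 2; 2^2 ≡ 2² = 4 ≡ 4; 2^4 ≡ 4² = 16 ≡ 2. So 2^4 ≡ 2 (mod 14).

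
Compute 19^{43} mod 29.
10

Using successive squaring:
Binary expansion of 43: 101011
Powers of 19 mod 29 (each is the square of the previous):
  19^1 ≡ 19 (mod 29)
  19^2 ≡ 19² = 361 ≡ 13 (mod 29)
  19^4 ≡ 13² = 169 ≡ 24 (mod 29)
  19^8 ≡ 24² = 576 ≡ 25 (mod 29)
  19^16 ≡ 25² = 625 ≡ 16 (mod 29)
  19^32 ≡ 16² = 256 ≡ 24 (mod 29)
43 = 32 + 8 + 2 + 1, so 19^43 = 19^32 × 19^8 × 19^2 × 19^1 ≡ 24 × 25 × 13 × 19 (mod 29)
Multiplying step by step:
  24 × 25 = 600 ≡ 20 (mod 29)
  20 × 13 = 260 ≡ 28 (mod 29)
  28 × 19 = 532 ≡ 10 (mod 29)
Result: 19^43 ≡ 10 (mod 29)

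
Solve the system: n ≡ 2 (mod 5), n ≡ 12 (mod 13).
M = 5 × 13 = 65. M₁ = 13, y₁ ≡ 2 (mod 5). M₂ = 5, y₂ ≡ 8 (mod 13). n = 2×13×2 + 12×5×8 ≡ 12 (mod 65)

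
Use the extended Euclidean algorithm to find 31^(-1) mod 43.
Extended GCD: 31(-18) + 43(13) = 1. So 31^(-1) ≡ 25 ≡ 25 (mod 43). Verify: 31 × 25 = 775 ≡ 1 (mod 43)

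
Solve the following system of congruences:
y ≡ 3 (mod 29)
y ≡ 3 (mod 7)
3

Using the Chinese Remainder Theorem:
M = product of moduli = 203
For equation 1: M_1 = 7, 7 ≡ 7 (mod 29), inverse of 7 mod 29 is 25 (check: 7 × 25 = 175 ≡ 1 (mod 29))
For equation 2: M_2 = 29, 29 ≡ 1 (mod 7), inverse of 29 mod 7 is 1 (check: 1 × 1 = 1 ≡ 1 (mod 7))
Combine: y ≡ Σ r_i×M_i×(M_i⁻¹ mod m_i) = 3×7×25 + 3×29×1 = 525 + 87 = 612
612 mod 203 = 3
y ≡ 3 (mod 203)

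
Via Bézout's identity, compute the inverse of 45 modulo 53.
Extended GCD: 45(-20) + 53(17) = 1. So 45^(-1) ≡ 33 ≡ 33 (mod 53). Verify: 45 × 33 = 1485 ≡ 1 (mod 53)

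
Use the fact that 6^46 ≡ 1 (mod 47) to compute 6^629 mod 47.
By Fermat: 6^{46} ≡ 1 (mod 47). 629 ≡ 31 (mod 46). So 6^{629} ≡ 6^{31} ≡ 24 (mod 47)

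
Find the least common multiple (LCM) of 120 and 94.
5640

First find GCD(120, 94) using the Euclidean algorithm:
120 = 1 × 94 + 26
94 = 3 × 26 + 16
26 = 1 × 16 + 10
16 = 1 × 10 + 6
10 = 1 × 6 + 4
6 = 1 × 4 + 2
4 = 2 × 2 + 0
GCD(120, 94) = 2

LCM formula: LCM(a, b) = (a × b) / GCD(a, b)
LCM(120, 94) = (120 × 94) / 2
LCM(120, 94) = 11280 / 2
LCM(120, 94) = 5640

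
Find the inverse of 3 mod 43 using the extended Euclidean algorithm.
Extended GCD: 3(-14) + 43(1) = 1. So 3^(-1) ≡ 29 ≡ 29 (mod 43). Verify: 3 × 29 = 87 ≡ 1 (mod 43)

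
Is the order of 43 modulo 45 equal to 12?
Yes, ord_45(43) = 12.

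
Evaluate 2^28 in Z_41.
Using repeated squaring. 28 = 16 + 8 + 4 (binary 11100). Repeated squaring mod 41: 2^1 ≡ 2; 2^2 ≡ 2² = 4 ≡ 4; 2^4 ≡ 4² = 16 ≡ 16; 2^8 ≡ 16² = 256 ≡ 10; 2^16 ≡ 10² = 100 ≡ 18. Multiply: 2^28 = 2^16 × 2^8 × 2^4 ≡ 18 × 10 × 16 (mod 41): 18 × 10 = 180 ≡ 16; 16 × 16 = 256 ≡ 10. So 2^28 ≡ 10 (mod 41).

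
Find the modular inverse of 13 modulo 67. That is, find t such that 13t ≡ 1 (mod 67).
31

Using Extended Euclidean Algorithm:
gcd(13, 67) = 1
Bezout coefficients: 13 × 31 + 67 × -6 = 1
So 13 × 31 ≡ 1 (mod 67)
The inverse is 31 mod 67 = 31
Verification: 13 × 31 = 403 = 6 × 67 + 1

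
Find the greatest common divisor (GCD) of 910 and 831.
1

Using the Euclidean algorithm:
910 = 1 × 831 + 79
831 = 10 × 79 + 41
79 = 1 × 41 + 38
41 = 1 × 38 + 3
38 = 12 × 3 + 2
3 = 1 × 2 + 1
2 = 2 × 1 + 0

GCD(910, 831) = 1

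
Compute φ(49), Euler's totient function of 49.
42

Prime factorization: 49 = 7^2
Using the formula φ(n) = n × Π(1 - 1/p) for each prime factor p:
φ(49) = 49 × (1 - 1/7)
φ(49) = 42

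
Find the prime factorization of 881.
881

Divide by primes starting from smallest:
881 ÷ 881 = 1

881 = 881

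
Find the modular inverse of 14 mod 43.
14^(-1) ≡ 40 (mod 43). Verification: 14 × 40 = 560 ≡ 1 (mod 43)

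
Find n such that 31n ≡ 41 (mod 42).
23

Since gcd(31, 42) = 1 divides 41, a solution exists.
Multiply both sides by the inverse of 31 mod 42:
  31^(-1) mod 42 = 19
  x ≡ 19 × 41 ≡ 779 ≡ 23 (mod 42)
Verification: 31 × 23 = 713 = 16 × 42 + 41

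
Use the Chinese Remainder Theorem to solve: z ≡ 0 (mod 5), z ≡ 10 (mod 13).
M = 5 × 13 = 65. M₁ = 13, y₁ ≡ 2 (mod 5). M₂ = 5, y₂ ≡ 8 (mod 13). z = 0×13×2 + 10×5×8 ≡ 10 (mod 65)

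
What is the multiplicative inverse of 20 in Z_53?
8

Using Extended Euclidean Algorithm:
gcd(20, 53) = 1
Bezout coefficients: 20 × 8 + 53 × -3 = 1
So 20 × 8 ≡ 1 (mod 53)
The inverse is 8 mod 53 = 8
Verification: 20 × 8 = 160 = 3 × 53 + 1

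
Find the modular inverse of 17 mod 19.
17^(-1) ≡ 9 (mod 19). Verification: 17 × 9 = 153 ≡ 1 (mod 19)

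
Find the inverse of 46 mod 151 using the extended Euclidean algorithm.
Extended GCD: 46(23) + 151(-7) = 1. So 46^(-1) ≡ 23 ≡ 23 (mod 151). Verify: 46 × 23 = 1058 ≡ 1 (mod 151)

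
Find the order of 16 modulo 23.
Powers of 16 mod 23: 16^1≡16, 16^2≡3, 16^3≡2, 16^4≡9, 16^5≡6, 16^6≡4, 16^7≡18, 16^8≡12, 16^9≡8, 16^10≡13, 16^11≡1. Order = 11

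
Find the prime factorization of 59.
59

Divide by primes starting from smallest:
59 ÷ 59 = 1

59 = 59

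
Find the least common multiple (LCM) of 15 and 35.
105

First find GCD(15, 35) using the Euclidean algorithm:
15 = 0 × 35 + 15
35 = 2 × 15 + 5
15 = 3 × 5 + 0
GCD(15, 35) = 5

LCM formula: LCM(a, b) = (a × b) / GCD(a, b)
LCM(15, 35) = (15 × 35) / 5
LCM(15, 35) = 525 / 5
LCM(15, 35) = 105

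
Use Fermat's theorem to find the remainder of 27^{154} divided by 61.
9

By Fermat's Little Theorem, a^(p-1) ≡ 1 (mod p) for prime p and gcd(a, p) = 1
Here p = 61, so 27^60 ≡ 1 (mod 61)
We can reduce the exponent: 154 mod 60 = 34
So 27^154 ≡ 27^34 (mod 61)
Computing: 27^34 mod 61 = 9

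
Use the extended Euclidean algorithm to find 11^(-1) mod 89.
Extended GCD: 11(-8) + 89(1) = 1. So 11^(-1) ≡ 81 ≡ 81 (mod 89). Verify: 11 × 81 = 891 ≡ 1 (mod 89)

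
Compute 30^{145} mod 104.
56

Using successive squaring:
Binary expansion of 145: 10010001
Powers of 30 mod 104 (each is the square of the previous):
  30^1 ≡ 30 (mod 104)
  30^2 ≡ 30² = 900 ≡ 68 (mod 104)
  30^4 ≡ 68² = 4624 ≡ 48 (mod 104)
  30^8 ≡ 48² = 2304 ≡ 16 (mod 104)
  30^16 ≡ 16² = 256 ≡ 48 (mod 104)
  30^32 ≡ 48² = 2304 ≡ 16 (mod 104)
  30^64 ≡ 16² = 256 ≡ 48 (mod 104)
  30^128 ≡ 48² = 2304 ≡ 16 (mod 104)
145 = 128 + 16 + 1, so 30^145 = 30^128 × 30^16 × 30^1 ≡ 16 × 48 × 30 (mod 104)
Multiplying step by step:
  16 × 48 = 768 ≡ 40 (mod 104)
  40 × 30 = 1200 ≡ 56 (mod 104)
Result: 30^145 ≡ 56 (mod 104)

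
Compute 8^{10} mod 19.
11

Using successive squaring:
Binary expansion of 10: 1010
Powers of 8 mod 19 (each is the square of the previous):
  8^1 ≡ 8 (mod 19)
  8^2 ≡ 8² = 64 ≡ 7 (mod 19)
  8^4 ≡ 7² = 49 ≡ 11 (mod 19)
  8^8 ≡ 11² = 121 ≡ 7 (mod 19)
10 = 8 + 2, so 8^10 = 8^8 × 8^2 ≡ 7 × 7 (mod 19)
Multiplying step by step:
  7 × 7 = 49 ≡ 11 (mod 19)
Result: 8^10 ≡ 11 (mod 19)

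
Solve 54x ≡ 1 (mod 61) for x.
54^(-1) ≡ 26 (mod 61). Verification: 54 × 26 = 1404 ≡ 1 (mod 61)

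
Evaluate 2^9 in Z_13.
9 = 8 + 1 (binary 1001). Repeated squaring mod 13: 2^1 ≡ 2; 2^2 ≡ 2² = 4 ≡ 4; 2^4 ≡ 4² = 16 ≡ 3; 2^8 ≡ 3² = 9 ≡ 9. Multiply: 2^9 = 2^8 × 2^1 ≡ 9 × 2 (mod 13): 9 × 2 = 18 ≡ 5. So 2^9 ≡ 5 (mod 13).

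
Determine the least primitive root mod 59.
p - 1 = 58 has prime divisors 2, 29. h is a primitive root mod 59 iff h^(58/q) ≢ 1 (mod 59) for each such q.
h = 2: 2^29 ≡ 58, 2^2 ≡ 4 (mod 59); none is 1, so 2 has order 58 and is a primitive root.
The smallest primitive root mod 59 is g = 2.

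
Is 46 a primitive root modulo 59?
No

To verify, check if 46^(58/q) ≢ 1 (mod 59) for each prime divisor q of 58
Divisors of 58 = 58: [1, 2, 29, 58]
  46^(58/2) = 46^29 ≡ 1 (mod 59)
  46^(58/29) = 46^2 ≡ 51 (mod 59)
Conclusion: 46 is not a primitive root modulo 59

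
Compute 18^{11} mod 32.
0

Using successive squaring:
Binary expansion of 11: 1011
Powers of 18 mod 32 (each is the square of the previous):
  18^1 ≡ 18 (mod 32)
  18^2 ≡ 18² = 324 ≡ 4 (mod 32)
  18^4 ≡ 4² = 16 ≡ 16 (mod 32)
  18^8 ≡ 16² = 256 ≡ 0 (mod 32)
11 = 8 + 2 + 1, so 18^11 = 18^8 × 18^2 × 18^1 ≡ 0 × 4 × 18 (mod 32)
Multiplying step by step:
  0 × 4 = 0 ≡ 0 (mod 32)
  0 × 18 = 0 ≡ 0 (mod 32)
Result: 18^11 ≡ 0 (mod 32)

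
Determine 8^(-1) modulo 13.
8^(-1) ≡ 5 (mod 13). Verification: 8 × 5 = 40 ≡ 1 (mod 13)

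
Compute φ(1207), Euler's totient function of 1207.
1120

Prime factorization: 1207 = 17 × 71
Using the formula φ(n) = n × Π(1 - 1/p) for each prime factor p:
φ(1207) = 1207 × (1 - 1/17) × (1 - 1/71)
φ(1207) = 1120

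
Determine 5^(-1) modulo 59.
5^(-1) ≡ 12 (mod 59). Verification: 5 × 12 = 60 ≡ 1 (mod 59)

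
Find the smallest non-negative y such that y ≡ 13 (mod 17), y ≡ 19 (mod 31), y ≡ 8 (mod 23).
1135

Using the Chinese Remainder Theorem:
M = product of moduli = 12121
For equation 1: M_1 = 713, 713 ≡ 16 (mod 17), inverse of 713 mod 17 is 16 (check: 16 × 16 = 256 ≡ 1 (mod 17))
For equation 2: M_2 = 391, 391 ≡ 19 (mod 31), inverse of 391 mod 31 is 18 (check: 19 × 18 = 342 ≡ 1 (mod 31))
For equation 3: M_3 = 527, 527 ≡ 21 (mod 23), inverse of 527 mod 23 is 11 (check: 21 × 11 = 231 ≡ 1 (mod 23))
Combine: y ≡ Σ r_i×M_i×(M_i⁻¹ mod m_i) = 13×713×16 + 19×391×18 + 8×527×11 = 148304 + 133722 + 46376 = 328402
328402 mod 12121 = 1135
y ≡ 1135 (mod 12121)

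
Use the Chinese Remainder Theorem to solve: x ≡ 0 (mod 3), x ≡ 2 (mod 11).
M = 3 × 11 = 33. M₁ = 11, y₁ ≡ 2 (mod 3). M₂ = 3, y₂ ≡ 4 (mod 11). x = 0×11×2 + 2×3×4 ≡ 24 (mod 33)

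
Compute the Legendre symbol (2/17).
(2/17) = 2^{8} mod 17 = 1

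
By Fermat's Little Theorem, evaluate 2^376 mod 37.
By Fermat: 2^{36} ≡ 1 (mod 37). 376 ≡ 16 (mod 36). So 2^{376} ≡ 2^{16} ≡ 9 (mod 37)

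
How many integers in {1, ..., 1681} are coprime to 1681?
1640

Prime factorization: 1681 = 41^2
Using the formula φ(n) = n × Π(1 - 1/p) for each prime factor p:
φ(1681) = 1681 × (1 - 1/41)
φ(1681) = 1640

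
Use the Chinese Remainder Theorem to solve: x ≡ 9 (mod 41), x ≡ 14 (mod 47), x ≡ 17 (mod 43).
15712

Using the Chinese Remainder Theorem:
M = product of moduli = 82861
For equation 1: M_1 = 2021, 2021 ≡ 12 (mod 41), inverse of 2021 mod 41 is 24 (check: 12 × 24 = 288 ≡ 1 (mod 41))
For equation 2: M_2 = 1763, 1763 ≡ 24 (mod 47), inverse of 1763 mod 47 is 2 (check: 24 × 2 = 48 ≡ 1 (mod 47))
For equation 3: M_3 = 1927, 1927 ≡ 35 (mod 43), inverse of 1927 mod 43 is 16 (check: 35 × 16 = 560 ≡ 1 (mod 43))
Combine: x ≡ Σ r_i×M_i×(M_i⁻¹ mod m_i) = 9×2021×24 + 14×1763×2 + 17×1927×16 = 436536 + 49364 + 524144 = 1010044
1010044 mod 82861 = 15712
x ≡ 15712 (mod 82861)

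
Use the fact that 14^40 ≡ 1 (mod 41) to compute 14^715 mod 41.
By Fermat: 14^{40} ≡ 1 (mod 41). 715 ≡ 35 (mod 40). So 14^{715} ≡ 14^{35} ≡ 38 (mod 41)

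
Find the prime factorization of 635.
5 × 127

Divide by primes starting from smallest:
635 ÷ 5 = 127
127 ÷ 127 = 1

635 = 5 × 127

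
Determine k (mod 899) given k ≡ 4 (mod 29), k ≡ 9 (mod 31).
381

Using the Chinese Remainder Theorem:
M = product of moduli = 899
For equation 1: M_1 = 31, 31 ≡ 2 (mod 29), inverse of 31 mod 29 is 15 (check: 2 × 15 = 30 ≡ 1 (mod 29))
For equation 2: M_2 = 29, 29 ≡ 29 (mod 31), inverse of 29 mod 31 is 15 (check: 29 × 15 = 435 ≡ 1 (mod 31))
Combine: k ≡ Σ r_i×M_i×(M_i⁻¹ mod m_i) = 4×31×15 + 9×29×15 = 1860 + 3915 = 5775
5775 mod 899 = 381
k ≡ 381 (mod 899)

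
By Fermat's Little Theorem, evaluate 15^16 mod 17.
By Fermat's Little Theorem, 15^{16} ≡ 1 (mod 17) since 17 is prime and gcd(15, 17) = 1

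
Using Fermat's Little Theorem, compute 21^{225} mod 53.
22

By Fermat's Little Theorem, a^(p-1) ≡ 1 (mod p) for prime p and gcd(a, p) = 1
Here p = 53, so 21^52 ≡ 1 (mod 53)
We can reduce the exponent: 225 mod 52 = 17
So 21^225 ≡ 21^17 (mod 53)
Computing: 21^17 mod 53 = 22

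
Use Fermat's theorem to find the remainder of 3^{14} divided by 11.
4

By Fermat's Little Theorem, a^(p-1) ≡ 1 (mod p) for prime p and gcd(a, p) = 1
Here p = 11, so 3^10 ≡ 1 (mod 11)
We can reduce the exponent: 14 mod 10 = 4
So 3^14 ≡ 3^4 (mod 11)
Computing: 3^4 mod 11 = 4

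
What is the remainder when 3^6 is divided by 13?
6 = 4 + 2 (binary 110). Repeated squaring mod 13: 3^1 ≡ 3; 3^2 ≡ 3² = 9 ≡ 9; 3^4 ≡ 9² = 81 ≡ 3. Multiply: 3^6 = 3^4 × 3^2 ≡ 3 × 9 (mod 13): 3 × 9 = 27 ≡ 1. So 3^6 ≡ 1 (mod 13).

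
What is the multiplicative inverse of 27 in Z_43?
27^(-1) ≡ 8 (mod 43). Verification: 27 × 8 = 216 ≡ 1 (mod 43)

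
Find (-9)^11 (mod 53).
Using repeated squaring. (-9) ≡ 44 (mod 53). 11 = 8 + 2 + 1 (binary 1011). Repeated squaring mod 53: 44^1 ≡ 44; 44^2 ≡ 44² = 1936 ≡ 28; 44^4 ≡ 28² = 784 ≡ 42; 44^8 ≡ 42² = 1764 ≡ 15. Multiply: (-9)^11 ≡ 44^8 × 44^2 × 44^1 ≡ 15 × 28 × 44 (mod 53): 15 × 28 = 420 ≡ 49; 49 × 44 = 2156 ≡ 36. So (-9)^11 ≡ 36 (mod 53).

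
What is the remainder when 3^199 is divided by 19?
Using Fermat: 3^{18} ≡ 1 (mod 19). 199 ≡ 1 (mod 18). So 3^{199} ≡ 3^{1} ≡ 3 (mod 19)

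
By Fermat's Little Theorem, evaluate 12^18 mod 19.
By Fermat's Little Theorem, 12^{18} ≡ 1 (mod 19) since 19 is prime and gcd(12, 19) = 1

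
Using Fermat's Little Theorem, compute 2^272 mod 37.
By Fermat: 2^{36} ≡ 1 (mod 37). 272 = 7×36 + 20. So 2^{272} ≡ 2^{20} ≡ 33 (mod 37)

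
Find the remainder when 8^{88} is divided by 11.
By Fermat: 8^{10} ≡ 1 (mod 11). 88 = 8×10 + 8. So 8^{88} ≡ 8^{8} ≡ 5 (mod 11)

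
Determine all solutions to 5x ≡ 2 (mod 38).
8

Since gcd(5, 38) = 1 divides 2, a solution exists.
Multiply both sides by the inverse of 5 mod 38:
  5^(-1) mod 38 = 23
  x ≡ 23 × 2 ≡ 46 ≡ 8 (mod 38)
Verification: 5 × 8 = 40 = 1 × 38 + 2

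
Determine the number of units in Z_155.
120

Prime factorization: 155 = 5 × 31
Using the formula φ(n) = n × Π(1 - 1/p) for each prime factor p:
φ(155) = 155 × (1 - 1/5) × (1 - 1/31)
φ(155) = 120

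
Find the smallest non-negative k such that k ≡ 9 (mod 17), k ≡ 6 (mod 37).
43

Using the Chinese Remainder Theorem:
M = product of moduli = 629
For equation 1: M_1 = 37, 37 ≡ 3 (mod 17), inverse of 37 mod 17 is 6 (check: 3 × 6 = 18 ≡ 1 (mod 17))
For equation 2: M_2 = 17, 17 ≡ 17 (mod 37), inverse of 17 mod 37 is 24 (check: 17 × 24 = 408 ≡ 1 (mod 37))
Combine: k ≡ Σ r_i×M_i×(M_i⁻¹ mod m_i) = 9×37×6 + 6×17×24 = 1998 + 2448 = 4446
4446 mod 629 = 43
k ≡ 43 (mod 629)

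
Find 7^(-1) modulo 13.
2

Using Extended Euclidean Algorithm:
gcd(7, 13) = 1
Bezout coefficients: 7 × 2 + 13 × -1 = 1
So 7 × 2 ≡ 1 (mod 13)
The inverse is 2 mod 13 = 2
Verification: 7 × 2 = 14 = 1 × 13 + 1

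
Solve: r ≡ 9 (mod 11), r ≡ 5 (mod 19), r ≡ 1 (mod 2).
M = 11 × 19 × 2 = 418. M₁ = 38, y₁ ≡ 9 (mod 11). M₂ = 22, y₂ ≡ 13 (mod 19). M₃ = 209, y₃ ≡ 1 (mod 2). r = 9×38×9 + 5×22×13 + 1×209×1 ≡ 119 (mod 418)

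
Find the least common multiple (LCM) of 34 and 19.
646

First find GCD(34, 19) using the Euclidean algorithm:
34 = 1 × 19 + 15
19 = 1 × 15 + 4
15 = 3 × 4 + 3
4 = 1 × 3 + 1
3 = 3 × 1 + 0
GCD(34, 19) = 1

LCM formula: LCM(a, b) = (a × b) / GCD(a, b)
LCM(34, 19) = (34 × 19) / 1
LCM(34, 19) = 646 / 1
LCM(34, 19) = 646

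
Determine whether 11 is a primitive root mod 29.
p - 1 = 28 has prime divisors 2, 7. Check 11^(28/q) mod 29 for each: 11^(28/2) = 11^14 ≡ 28, 11^(28/7) = 11^4 ≡ 25 (mod 29). None of these is 1, so 11 has order 28 = φ(29), so it is a primitive root mod 29.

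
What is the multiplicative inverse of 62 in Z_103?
5

Using Extended Euclidean Algorithm:
gcd(62, 103) = 1
Bezout coefficients: 62 × 5 + 103 × -3 = 1
So 62 × 5 ≡ 1 (mod 103)
The inverse is 5 mod 103 = 5
Verification: 62 × 5 = 310 = 3 × 103 + 1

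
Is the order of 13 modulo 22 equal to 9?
No, the actual order is 10, not 9.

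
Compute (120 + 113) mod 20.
13

(120 + 113) = 233
233 mod 20 = 13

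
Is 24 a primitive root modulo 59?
Yes

To verify, check if 24^(58/q) ≢ 1 (mod 59) for each prime divisor q of 58
Divisors of 58 = 58: [1, 2, 29, 58]
  24^(58/2) = 24^29 ≡ 58 (mod 59)
  24^(58/29) = 24^2 ≡ 45 (mod 59)
Conclusion: 24 is a primitive root modulo 59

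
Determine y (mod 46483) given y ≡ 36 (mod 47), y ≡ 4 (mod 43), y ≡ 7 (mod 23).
13807

Using the Chinese Remainder Theorem:
M = product of moduli = 46483
For equation 1: M_1 = 989, 989 ≡ 2 (mod 47), inverse of 989 mod 47 is 24 (check: 2 × 24 = 48 ≡ 1 (mod 47))
For equation 2: M_2 = 1081, 1081 ≡ 6 (mod 43), inverse of 1081 mod 43 is 36 (check: 6 × 36 = 216 ≡ 1 (mod 43))
For equation 3: M_3 = 2021, 2021 ≡ 20 (mod 23), inverse of 2021 mod 23 is 15 (check: 20 × 15 = 300 ≡ 1 (mod 23))
Combine: y ≡ Σ r_i×M_i×(M_i⁻¹ mod m_i) = 36×989×24 + 4×1081×36 + 7×2021×15 = 854496 + 155664 + 212205 = 1222365
1222365 mod 46483 = 13807
y ≡ 13807 (mod 46483)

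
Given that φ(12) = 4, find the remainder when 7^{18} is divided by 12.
By Euler: 7^{4} ≡ 1 (mod 12) since gcd(7, 12) = 1. 18 = 4×4 + 2. So 7^{18} ≡ 7^{2} ≡ 1 (mod 12)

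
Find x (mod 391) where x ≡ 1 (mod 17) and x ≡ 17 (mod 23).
M = 17 × 23 = 391. M₁ = 23, y₁ ≡ 3 (mod 17). M₂ = 17, y₂ ≡ 19 (mod 23). x = 1×23×3 + 17×17×19 ≡ 86 (mod 391)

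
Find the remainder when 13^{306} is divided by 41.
By Fermat: 13^{40} ≡ 1 (mod 41). 306 = 7×40 + 26. So 13^{306} ≡ 13^{26} ≡ 39 (mod 41)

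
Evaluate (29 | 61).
(29/61) = 29^{30} mod 61 = -1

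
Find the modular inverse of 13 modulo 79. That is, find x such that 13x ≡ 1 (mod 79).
73

Using Extended Euclidean Algorithm:
gcd(13, 79) = 1
Bezout coefficients: 13 × -6 + 79 × 1 = 1
So 13 × -6 ≡ 1 (mod 79)
The inverse is -6 mod 79 = 73
Verification: 13 × 73 = 949 = 12 × 79 + 1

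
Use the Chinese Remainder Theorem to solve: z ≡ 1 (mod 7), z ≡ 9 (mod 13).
M = 7 × 13 = 91. M₁ = 13, y₁ ≡ 6 (mod 7). M₂ = 7, y₂ ≡ 2 (mod 13). z = 1×13×6 + 9×7×2 ≡ 22 (mod 91)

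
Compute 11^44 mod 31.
Using Fermat: 11^{30} ≡ 1 (mod 31). 44 ≡ 14 (mod 30). So 11^{44} ≡ 11^{14} ≡ 14 (mod 31)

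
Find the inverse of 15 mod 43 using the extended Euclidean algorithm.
Extended GCD: 15(-20) + 43(7) = 1. So 15^(-1) ≡ 23 ≡ 23 (mod 43). Verify: 15 × 23 = 345 ≡ 1 (mod 43)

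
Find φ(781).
700

Prime factorization: 781 = 11 × 71
Using the formula φ(n) = n × Π(1 - 1/p) for each prime factor p:
φ(781) = 781 × (1 - 1/11) × (1 - 1/71)
φ(781) = 700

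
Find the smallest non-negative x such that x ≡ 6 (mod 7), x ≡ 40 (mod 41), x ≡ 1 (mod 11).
573

Using the Chinese Remainder Theorem:
M = product of moduli = 3157
For equation 1: M_1 = 451, 451 ≡ 3 (mod 7), inverse of 451 mod 7 is 5 (check: 3 × 5 = 15 ≡ 1 (mod 7))
For equation 2: M_2 = 77, 77 ≡ 36 (mod 41), inverse of 77 mod 41 is 8 (check: 36 × 8 = 288 ≡ 1 (mod 41))
For equation 3: M_3 = 287, 287 ≡ 1 (mod 11), inverse of 287 mod 11 is 1 (check: 1 × 1 = 1 ≡ 1 (mod 11))
Combine: x ≡ Σ r_i×M_i×(M_i⁻¹ mod m_i) = 6×451×5 + 40×77×8 + 1×287×1 = 13530 + 24640 + 287 = 38457
38457 mod 3157 = 573
x ≡ 573 (mod 3157)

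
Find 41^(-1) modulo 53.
22

Using Extended Euclidean Algorithm:
gcd(41, 53) = 1
Bezout coefficients: 41 × 22 + 53 × -17 = 1
So 41 × 22 ≡ 1 (mod 53)
The inverse is 22 mod 53 = 22
Verification: 41 × 22 = 902 = 17 × 53 + 1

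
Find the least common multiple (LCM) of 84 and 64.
1344

First find GCD(84, 64) using the Euclidean algorithm:
84 = 1 × 64 + 20
64 = 3 × 20 + 4
20 = 5 × 4 + 0
GCD(84, 64) = 4

LCM formula: LCM(a, b) = (a × b) / GCD(a, b)
LCM(84, 64) = (84 × 64) / 4
LCM(84, 64) = 5376 / 4
LCM(84, 64) = 1344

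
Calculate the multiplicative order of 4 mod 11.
Powers of 4 mod 11: 4^1≡4, 4^2≡5, 4^3≡9, 4^4≡3, 4^5≡1. Order = 5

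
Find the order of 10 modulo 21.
Powers of 10 mod 21: 10^1≡10, 10^2≡16, 10^3≡13, 10^4≡4, 10^5≡19, 10^6≡1. Order = 6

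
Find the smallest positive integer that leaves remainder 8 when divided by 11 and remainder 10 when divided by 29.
M = 11 × 29 = 319. M₁ = 29, y₁ ≡ 8 (mod 11). M₂ = 11, y₂ ≡ 8 (mod 29). x = 8×29×8 + 10×11×8 ≡ 184 (mod 319). The smallest positive such number is 184.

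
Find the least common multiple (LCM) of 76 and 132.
2508

First find GCD(76, 132) using the Euclidean algorithm:
76 = 0 × 132 + 76
132 = 1 × 76 + 56
76 = 1 × 56 + 20
56 = 2 × 20 + 16
20 = 1 × 16 + 4
16 = 4 × 4 + 0
GCD(76, 132) = 4

LCM formula: LCM(a, b) = (a × b) / GCD(a, b)
LCM(76, 132) = (76 × 132) / 4
LCM(76, 132) = 10032 / 4
LCM(76, 132) = 2508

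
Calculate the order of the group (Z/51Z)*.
32

Prime factorization: 51 = 3 × 17
Using the formula φ(n) = n × Π(1 - 1/p) for each prime factor p:
φ(51) = 51 × (1 - 1/3) × (1 - 1/17)
φ(51) = 32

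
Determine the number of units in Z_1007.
936

Prime factorization: 1007 = 19 × 53
Using the formula φ(n) = n × Π(1 - 1/p) for each prime factor p:
φ(1007) = 1007 × (1 - 1/19) × (1 - 1/53)
φ(1007) = 936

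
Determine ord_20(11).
Powers of 11 mod 20: 11^1≡11, 11^2≡1. Order = 2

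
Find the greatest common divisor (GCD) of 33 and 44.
11

Using the Euclidean algorithm:
33 = 0 × 44 + 33
44 = 1 × 33 + 11
33 = 3 × 11 + 0

GCD(33, 44) = 11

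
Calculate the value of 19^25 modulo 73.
Using repeated squaring. 25 = 16 + 8 + 1 (binary 11001). Repeated squaring mod 73: 19^1 ≡ 19; 19^2 ≡ 19² = 361 ≡ 69; 19^4 ≡ 69² = 4761 ≡ 16; 19^8 ≡ 16² = 256 ≡ 37; 19^16 ≡ 37² = 1369 ≡ 55. Multiply: 19^25 = 19^16 × 19^8 × 19^1 ≡ 55 × 37 × 19 (mod 73): 55 × 37 = 2035 ≡ 64; 64 × 19 = 1216 ≡ 48. So 19^25 ≡ 48 (mod 73).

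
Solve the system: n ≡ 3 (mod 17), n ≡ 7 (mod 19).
M = 17 × 19 = 323. M₁ = 19, y₁ ≡ 9 (mod 17). M₂ = 17, y₂ ≡ 9 (mod 19). n = 3×19×9 + 7×17×9 ≡ 292 (mod 323)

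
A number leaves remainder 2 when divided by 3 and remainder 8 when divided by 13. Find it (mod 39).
M = 3 × 13 = 39. M₁ = 13, y₁ ≡ 1 (mod 3). M₂ = 3, y₂ ≡ 9 (mod 13). x = 2×13×1 + 8×3×9 ≡ 8 (mod 39)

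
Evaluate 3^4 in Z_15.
4 = 4 (binary 100). Repeated squaring mod 15: 3^1 ≡ 3; 3^2 ≡ 3² = 9 ≡ 9; 3^4 ≡ 9² = 81 ≡ 6. So 3^4 ≡ 6 (mod 15).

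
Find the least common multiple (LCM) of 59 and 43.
2537

First find GCD(59, 43) using the Euclidean algorithm:
59 = 1 × 43 + 16
43 = 2 × 16 + 11
16 = 1 × 11 + 5
11 = 2 × 5 + 1
5 = 5 × 1 + 0
GCD(59, 43) = 1

LCM formula: LCM(a, b) = (a × b) / GCD(a, b)
LCM(59, 43) = (59 × 43) / 1
LCM(59, 43) = 2537 / 1
LCM(59, 43) = 2537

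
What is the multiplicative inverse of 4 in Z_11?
4^(-1) ≡ 3 (mod 11). Verification: 4 × 3 = 12 ≡ 1 (mod 11)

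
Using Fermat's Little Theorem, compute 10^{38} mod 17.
9

By Fermat's Little Theorem, a^(p-1) ≡ 1 (mod p) for prime p and gcd(a, p) = 1
Here p = 17, so 10^16 ≡ 1 (mod 17)
We can reduce the exponent: 38 mod 16 = 6
So 10^38 ≡ 10^6 (mod 17)
Computing: 10^6 mod 17 = 9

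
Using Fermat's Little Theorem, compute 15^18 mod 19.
By Fermat's Little Theorem, 15^{18} ≡ 1 (mod 19) since 19 is prime and gcd(15, 19) = 1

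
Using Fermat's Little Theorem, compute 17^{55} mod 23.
22

By Fermat's Little Theorem, a^(p-1) ≡ 1 (mod p) for prime p and gcd(a, p) = 1
Here p = 23, so 17^22 ≡ 1 (mod 23)
We can reduce the exponent: 55 mod 22 = 11
So 17^55 ≡ 17^11 (mod 23)
Computing: 17^11 mod 23 = 22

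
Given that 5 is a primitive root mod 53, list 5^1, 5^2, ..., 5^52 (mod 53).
g^1, g^2, ..., g^{52} mod 53: {5, 25, 19, 42, 51, 43, 3, 15, 22, 4, 20, 47, 23, 9, 45, 13, 12, 7, 35, 16, 27, 29, 39, 36, 21, 52, 48, 28, 34, 11, 2, 10, 50, 38, 31, 49, 33, 6, 30, 44, 8, 40, 41, 46, 18, 37, 26, 24, 14, 17, 32, 1}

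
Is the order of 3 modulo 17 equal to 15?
No, the actual order is 16, not 15.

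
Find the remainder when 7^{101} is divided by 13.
By Fermat: 7^{12} ≡ 1 (mod 13). 101 = 8×12 + 5. So 7^{101} ≡ 7^{5} ≡ 11 (mod 13)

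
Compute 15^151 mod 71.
Using Fermat: 15^{70} ≡ 1 (mod 71). 151 ≡ 11 (mod 70). So 15^{151} ≡ 15^{11} ≡ 10 (mod 71)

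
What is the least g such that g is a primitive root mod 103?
p - 1 = 102 has prime divisors 2, 3, 17. h is a primitive root mod 103 iff h^(102/q) ≢ 1 (mod 103) for each such q.
h = 2: 2^51 ≡ 1, 2^34 ≡ 46, 2^6 ≡ 64 (mod 103); 2^51 ≡ 1, so not a primitive root.
h = 3: 3^51 ≡ 102, 3^34 ≡ 1, 3^6 ≡ 8 (mod 103); 3^34 ≡ 1, so not a primitive root.
h = 4: 4^51 ≡ 1, 4^34 ≡ 56, 4^6 ≡ 79 (mod 103); 4^51 ≡ 1, so not a primitive root.
h = 5: 5^51 ≡ 102, 5^34 ≡ 56, 5^6 ≡ 72 (mod 103); none is 1, so 5 has order 102 and is a primitive root.
The smallest primitive root mod 103 is g = 5.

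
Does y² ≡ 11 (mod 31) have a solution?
By Euler's criterion: 11^{15} ≡ 30 (mod 31). Since this equals -1 (≡ 30), 11 is not a QR.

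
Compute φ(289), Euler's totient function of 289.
272

Prime factorization: 289 = 17^2
Using the formula φ(n) = n × Π(1 - 1/p) for each prime factor p:
φ(289) = 289 × (1 - 1/17)
φ(289) = 272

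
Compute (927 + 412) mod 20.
19

(927 + 412) = 1339
1339 mod 20 = 19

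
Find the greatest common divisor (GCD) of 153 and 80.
1

Using the Euclidean algorithm:
153 = 1 × 80 + 73
80 = 1 × 73 + 7
73 = 10 × 7 + 3
7 = 2 × 3 + 1
3 = 3 × 1 + 0

GCD(153, 80) = 1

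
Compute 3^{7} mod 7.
3

Using successive squaring:
Binary expansion of 7: 111
Powers of 3 mod 7 (each is the square of the previous):
  3^1 ≡ 3 (mod 7)
  3^2 ≡ 3² = 9 ≡ 2 (mod 7)
  3^4 ≡ 2² = 4 ≡ 4 (mod 7)
7 = 4 + 2 + 1, so 3^7 = 3^4 × 3^2 × 3^1 ≡ 4 × 2 × 3 (mod 7)
Multiplying step by step:
  4 × 2 = 8 ≡ 1 (mod 7)
  1 × 3 = 3 ≡ 3 (mod 7)
Result: 3^7 ≡ 3 (mod 7)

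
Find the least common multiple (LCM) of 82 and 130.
5330

First find GCD(82, 130) using the Euclidean algorithm:
82 = 0 × 130 + 82
130 = 1 × 82 + 48
82 = 1 × 48 + 34
48 = 1 × 34 + 14
34 = 2 × 14 + 6
14 = 2 × 6 + 2
6 = 3 × 2 + 0
GCD(82, 130) = 2

LCM formula: LCM(a, b) = (a × b) / GCD(a, b)
LCM(82, 130) = (82 × 130) / 2
LCM(82, 130) = 10660 / 2
LCM(82, 130) = 5330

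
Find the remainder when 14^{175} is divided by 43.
By Fermat: 14^{42} ≡ 1 (mod 43). 175 = 4×42 + 7. So 14^{175} ≡ 14^{7} ≡ 36 (mod 43)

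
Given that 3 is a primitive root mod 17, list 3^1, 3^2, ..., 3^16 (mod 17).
g^1, g^2, ..., g^{16} mod 17: {3, 9, 10, 13, 5, 15, 11, 16, 14, 8, 7, 4, 12, 2, 6, 1}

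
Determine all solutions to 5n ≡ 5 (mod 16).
1

Since gcd(5, 16) = 1 divides 5, a solution exists.
Multiply both sides by the inverse of 5 mod 16:
  5^(-1) mod 16 = 13
  x ≡ 13 × 5 ≡ 65 ≡ 1 (mod 16)
Verification: 5 × 1 = 5 = 0 × 16 + 5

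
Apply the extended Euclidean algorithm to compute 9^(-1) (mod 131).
Extended GCD: 9(-29) + 131(2) = 1. So 9^(-1) ≡ 102 ≡ 102 (mod 131). Verify: 9 × 102 = 918 ≡ 1 (mod 131)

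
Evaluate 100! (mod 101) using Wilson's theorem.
By Wilson's theorem, (100)! ≡ -1 ≡ 100 (mod 101)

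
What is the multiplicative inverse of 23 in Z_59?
23^(-1) ≡ 18 (mod 59). Verification: 23 × 18 = 414 ≡ 1 (mod 59)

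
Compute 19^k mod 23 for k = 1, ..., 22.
g^1, g^2, ..., g^{22} mod 23: {19, 16, 5, 3, 11, 2, 15, 9, 10, 6, 22, 4, 7, 18, 20, 12, 21, 8, 14, 13, 17, 1}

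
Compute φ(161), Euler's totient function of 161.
132

Prime factorization: 161 = 7 × 23
Using the formula φ(n) = n × Π(1 - 1/p) for each prime factor p:
φ(161) = 161 × (1 - 1/7) × (1 - 1/23)
φ(161) = 132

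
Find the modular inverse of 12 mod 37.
12^(-1) ≡ 34 (mod 37). Verification: 12 × 34 = 408 ≡ 1 (mod 37)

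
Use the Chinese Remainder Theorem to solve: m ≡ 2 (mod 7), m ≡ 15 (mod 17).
M = 7 × 17 = 119. M₁ = 17, y₁ ≡ 5 (mod 7). M₂ = 7, y₂ ≡ 5 (mod 17). m = 2×17×5 + 15×7×5 ≡ 100 (mod 119)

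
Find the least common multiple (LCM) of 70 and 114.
3990

First find GCD(70, 114) using the Euclidean algorithm:
70 = 0 × 114 + 70
114 = 1 × 70 + 44
70 = 1 × 44 + 26
44 = 1 × 26 + 18
26 = 1 × 18 + 8
18 = 2 × 8 + 2
8 = 4 × 2 + 0
GCD(70, 114) = 2

LCM formula: LCM(a, b) = (a × b) / GCD(a, b)
LCM(70, 114) = (70 × 114) / 2
LCM(70, 114) = 7980 / 2
LCM(70, 114) = 3990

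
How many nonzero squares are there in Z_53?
For prime 53, there are (p-1)/2 = (53-1)/2 = 26 quadratic residues (excluding 0).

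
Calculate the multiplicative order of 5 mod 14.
Powers of 5 mod 14: 5^1≡5, 5^2≡11, 5^3≡13, 5^4≡9, 5^5≡3, 5^6≡1. Order = 6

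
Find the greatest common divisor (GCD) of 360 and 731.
1

Using the Euclidean algorithm:
360 = 0 × 731 + 360
731 = 2 × 360 + 11
360 = 32 × 11 + 8
11 = 1 × 8 + 3
8 = 2 × 3 + 2
3 = 1 × 2 + 1
2 = 2 × 1 + 0

GCD(360, 731) = 1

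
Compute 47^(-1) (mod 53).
47^(-1) ≡ 44 (mod 53). Verification: 47 × 44 = 2068 ≡ 1 (mod 53)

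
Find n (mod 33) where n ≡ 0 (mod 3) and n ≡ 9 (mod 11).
M = 3 × 11 = 33. M₁ = 11, y₁ ≡ 2 (mod 3). M₂ = 3, y₂ ≡ 4 (mod 11). n = 0×11×2 + 9×3×4 ≡ 9 (mod 33)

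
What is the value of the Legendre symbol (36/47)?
(36/47) = 36^{23} mod 47 = 1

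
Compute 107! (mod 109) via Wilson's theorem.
(108)! = (107)! × (108) ≡ -1 (mod 109). So (107)! ≡ -1 × (108)^(-1) ≡ (-1)×(-1) = 1 (mod 109)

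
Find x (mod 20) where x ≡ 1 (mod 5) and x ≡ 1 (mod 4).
M = 5 × 4 = 20. M₁ = 4, y₁ ≡ 4 (mod 5). M₂ = 5, y₂ ≡ 1 (mod 4). x = 1×4×4 + 1×5×1 ≡ 1 (mod 20)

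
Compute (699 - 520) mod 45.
44

(699 - 520) = 179
179 mod 45 = 44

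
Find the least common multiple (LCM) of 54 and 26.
702

First find GCD(54, 26) using the Euclidean algorithm:
54 = 2 × 26 + 2
26 = 13 × 2 + 0
GCD(54, 26) = 2

LCM formula: LCM(a, b) = (a × b) / GCD(a, b)
LCM(54, 26) = (54 × 26) / 2
LCM(54, 26) = 1404 / 2
LCM(54, 26) = 702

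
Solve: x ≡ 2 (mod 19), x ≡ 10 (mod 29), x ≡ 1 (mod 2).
M = 19 × 29 × 2 = 1102. M₁ = 58, y₁ ≡ 1 (mod 19). M₂ = 38, y₂ ≡ 13 (mod 29). M₃ = 551, y₃ ≡ 1 (mod 2). x = 2×58×1 + 10×38×13 + 1×551×1 ≡ 97 (mod 1102)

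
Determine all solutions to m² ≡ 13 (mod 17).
The square roots of 13 mod 17 are 8 and 9. Verify: 8² = 64 ≡ 13 (mod 17)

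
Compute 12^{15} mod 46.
36

Using successive squaring:
Binary expansion of 15: 1111
Powers of 12 mod 46 (each is the square of the previous):
  12^1 ≡ 12 (mod 46)
  12^2 ≡ 12² = 144 ≡ 6 (mod 46)
  12^4 ≡ 6² = 36 ≡ 36 (mod 46)
  12^8 ≡ 36² = 1296 ≡ 8 (mod 46)
15 = 8 + 4 + 2 + 1, so 12^15 = 12^8 × 12^4 × 12^2 × 12^1 ≡ 8 × 36 × 6 × 12 (mod 46)
Multiplying step by step:
  8 × 36 = 288 ≡ 12 (mod 46)
  12 × 6 = 72 ≡ 26 (mod 46)
  26 × 12 = 312 ≡ 36 (mod 46)
Result: 12^15 ≡ 36 (mod 46)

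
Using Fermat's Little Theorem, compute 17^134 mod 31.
By Fermat: 17^{30} ≡ 1 (mod 31). 134 = 4×30 + 14. So 17^{134} ≡ 17^{14} ≡ 20 (mod 31)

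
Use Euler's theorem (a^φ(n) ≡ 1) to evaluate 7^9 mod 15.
By Euler: 7^{8} ≡ 1 (mod 15) since gcd(7, 15) = 1. 9 = 1×8 + 1. So 7^{9} ≡ 7^{1} ≡ 7 (mod 15)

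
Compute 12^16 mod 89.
Using repeated squaring. 16 = 16 (binary 10000). Repeated squaring mod 89: 12^1 ≡ 12; 12^2 ≡ 12² = 144 ≡ 55; 12^4 ≡ 55² = 3025 ≡ 88; 12^8 ≡ 88² = 7744 ≡ 1; 12^16 ≡ 1² = 1 ≡ 1. So 12^16 ≡ 1 (mod 89).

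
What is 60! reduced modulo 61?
By Wilson's theorem, (60)! ≡ -1 ≡ 60 (mod 61)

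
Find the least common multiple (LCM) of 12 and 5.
60

First find GCD(12, 5) using the Euclidean algorithm:
12 = 2 × 5 + 2
5 = 2 × 2 + 1
2 = 2 × 1 + 0
GCD(12, 5) = 1

LCM formula: LCM(a, b) = (a × b) / GCD(a, b)
LCM(12, 5) = (12 × 5) / 1
LCM(12, 5) = 60 / 1
LCM(12, 5) = 60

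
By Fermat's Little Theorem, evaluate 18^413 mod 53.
By Fermat: 18^{52} ≡ 1 (mod 53). 413 ≡ 49 (mod 52). So 18^{413} ≡ 18^{49} ≡ 27 (mod 53)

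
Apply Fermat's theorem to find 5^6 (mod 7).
By Fermat's Little Theorem, 5^{6} ≡ 1 (mod 7) since 7 is prime and gcd(5, 7) = 1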